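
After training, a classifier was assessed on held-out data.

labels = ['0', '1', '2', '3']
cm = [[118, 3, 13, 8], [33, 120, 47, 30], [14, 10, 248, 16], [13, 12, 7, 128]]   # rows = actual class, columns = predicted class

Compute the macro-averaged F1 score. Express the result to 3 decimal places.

0.737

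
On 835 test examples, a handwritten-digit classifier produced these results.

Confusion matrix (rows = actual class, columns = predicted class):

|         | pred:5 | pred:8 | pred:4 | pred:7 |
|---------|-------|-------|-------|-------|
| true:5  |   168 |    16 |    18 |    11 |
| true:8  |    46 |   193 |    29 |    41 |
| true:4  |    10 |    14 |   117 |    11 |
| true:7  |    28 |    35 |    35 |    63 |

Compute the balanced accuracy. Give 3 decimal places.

0.644

Balanced accuracy = mean of per-class recall.
  5: recall = 168/213 = 0.7887
  8: recall = 193/309 = 0.6246
  4: recall = 117/152 = 0.7697
  7: recall = 63/161 = 0.3913
Mean = (0.7887 + 0.6246 + 0.7697 + 0.3913) / 4 = 0.644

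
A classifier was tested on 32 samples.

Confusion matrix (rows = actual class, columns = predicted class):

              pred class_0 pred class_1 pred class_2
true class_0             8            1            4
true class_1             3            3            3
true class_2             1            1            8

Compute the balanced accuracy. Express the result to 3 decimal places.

Balanced accuracy = mean of per-class recall.
  class_0: recall = 8/13 = 0.6154
  class_1: recall = 3/9 = 0.3333
  class_2: recall = 8/10 = 0.8000
Mean = (0.6154 + 0.3333 + 0.8000) / 3 = 0.583

0.583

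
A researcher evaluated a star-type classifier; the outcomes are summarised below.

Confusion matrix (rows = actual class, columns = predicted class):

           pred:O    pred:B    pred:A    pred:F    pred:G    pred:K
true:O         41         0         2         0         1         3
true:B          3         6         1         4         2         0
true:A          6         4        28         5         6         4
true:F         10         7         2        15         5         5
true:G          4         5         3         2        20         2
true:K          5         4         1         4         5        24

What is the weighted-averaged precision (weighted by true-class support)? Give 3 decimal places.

0.583

Per-class precision (TP/(TP+FP)):
  O: TP=41, FP=3+6+10+4+5=28 → 41/69 = 0.5942
  B: TP=6, FP=0+4+7+5+4=20 → 6/26 = 0.2308
  A: TP=28, FP=2+1+2+3+1=9 → 28/37 = 0.7568
  F: TP=15, FP=0+4+5+2+4=15 → 15/30 = 0.5000
  G: TP=20, FP=1+2+6+5+5=19 → 20/39 = 0.5128
  K: TP=24, FP=3+0+4+5+2=14 → 24/38 = 0.6316
Weighted-precision = Σ (supportᵢ/N)·precisionᵢ with N=239: (47/239)·0.5942 + (16/239)·0.2308 + (53/239)·0.7568 + (44/239)·0.5000 + (36/239)·0.5128 + (43/239)·0.6316 = 0.583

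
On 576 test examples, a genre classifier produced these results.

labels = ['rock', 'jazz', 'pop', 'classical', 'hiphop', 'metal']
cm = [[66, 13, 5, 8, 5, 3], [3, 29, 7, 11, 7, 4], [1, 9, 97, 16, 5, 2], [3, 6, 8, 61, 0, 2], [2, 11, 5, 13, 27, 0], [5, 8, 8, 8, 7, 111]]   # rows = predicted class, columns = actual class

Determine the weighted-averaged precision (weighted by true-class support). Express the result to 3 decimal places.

Per-class precision (TP/(TP+FP)):
  rock: TP=66, FP=13+5+8+5+3=34 → 66/100 = 0.6600
  jazz: TP=29, FP=3+7+11+7+4=32 → 29/61 = 0.4754
  pop: TP=97, FP=1+9+16+5+2=33 → 97/130 = 0.7462
  classical: TP=61, FP=3+6+8+0+2=19 → 61/80 = 0.7625
  hiphop: TP=27, FP=2+11+5+13+0=31 → 27/58 = 0.4655
  metal: TP=111, FP=5+8+8+8+7=36 → 111/147 = 0.7551
Weighted-precision = Σ (supportᵢ/N)·precisionᵢ with N=576: (80/576)·0.6600 + (76/576)·0.4754 + (130/576)·0.7462 + (117/576)·0.7625 + (51/576)·0.4655 + (122/576)·0.7551 = 0.679

0.679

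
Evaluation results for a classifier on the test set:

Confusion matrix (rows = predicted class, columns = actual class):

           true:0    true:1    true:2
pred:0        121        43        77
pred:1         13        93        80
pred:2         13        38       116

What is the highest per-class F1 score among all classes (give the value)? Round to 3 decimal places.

0.624

Per-class F1 score (2·TP/(2·TP+FP+FN)):
  0: TP=121, FP=43+77=120, FN=13+13=26 → 242/388 = 0.6237
  1: TP=93, FP=13+80=93, FN=43+38=81 → 186/360 = 0.5167
  2: TP=116, FP=13+38=51, FN=77+80=157 → 232/440 = 0.5273
Highest is class '0' with F1 score = 0.624.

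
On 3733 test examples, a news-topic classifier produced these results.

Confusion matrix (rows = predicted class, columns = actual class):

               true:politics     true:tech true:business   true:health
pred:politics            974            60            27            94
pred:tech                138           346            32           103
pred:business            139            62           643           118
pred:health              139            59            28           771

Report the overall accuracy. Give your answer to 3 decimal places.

Accuracy = trace / total = (974+346+643+771=2734) / 3733 = 2734/3733 = 0.732

0.732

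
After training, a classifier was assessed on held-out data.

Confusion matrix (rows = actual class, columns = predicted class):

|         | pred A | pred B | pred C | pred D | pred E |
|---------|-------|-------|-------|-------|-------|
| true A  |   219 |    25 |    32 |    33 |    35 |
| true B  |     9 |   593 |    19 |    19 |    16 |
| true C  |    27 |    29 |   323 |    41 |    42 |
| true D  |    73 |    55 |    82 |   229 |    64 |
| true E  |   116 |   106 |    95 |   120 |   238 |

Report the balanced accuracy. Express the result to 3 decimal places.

0.610

Balanced accuracy = mean of per-class recall.
  A: recall = 219/344 = 0.6366
  B: recall = 593/656 = 0.9040
  C: recall = 323/462 = 0.6991
  D: recall = 229/503 = 0.4553
  E: recall = 238/675 = 0.3526
Mean = (0.6366 + 0.9040 + 0.6991 + 0.4553 + 0.3526) / 5 = 0.610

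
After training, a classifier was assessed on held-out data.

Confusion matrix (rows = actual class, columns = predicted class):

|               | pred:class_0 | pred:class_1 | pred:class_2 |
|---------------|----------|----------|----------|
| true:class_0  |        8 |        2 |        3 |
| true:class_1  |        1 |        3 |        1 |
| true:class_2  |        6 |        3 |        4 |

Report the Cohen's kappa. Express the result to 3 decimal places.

Observed agreement pₒ = trace/N = 15/31 = 0.4839
Expected agreement pₑ = Σ (rowᵢ·colᵢ)/N² = (13·15 + 5·8 + 13·8)/31² = 0.3528
κ = (pₒ − pₑ)/(1 − pₑ) = (0.4839 − 0.3528)/(1 − 0.3528) = 0.203

0.203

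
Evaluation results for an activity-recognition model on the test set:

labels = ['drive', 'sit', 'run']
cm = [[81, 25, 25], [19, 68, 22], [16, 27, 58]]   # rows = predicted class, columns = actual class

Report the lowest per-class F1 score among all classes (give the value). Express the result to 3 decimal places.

0.563

Per-class F1 score (2·TP/(2·TP+FP+FN)):
  drive: TP=81, FP=25+25=50, FN=19+16=35 → 162/247 = 0.6559
  sit: TP=68, FP=19+22=41, FN=25+27=52 → 136/229 = 0.5939
  run: TP=58, FP=16+27=43, FN=25+22=47 → 116/206 = 0.5631
Lowest is class 'run' with F1 score = 0.563.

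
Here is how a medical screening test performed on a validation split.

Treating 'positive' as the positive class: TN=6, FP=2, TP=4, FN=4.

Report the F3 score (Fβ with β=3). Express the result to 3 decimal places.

0.513

Fβ = (1+β²)·TP / ((1+β²)·TP + β²·FN + FP), with β²=9
= 10·4 / (10·4 + 9·4 + 2) = 0.513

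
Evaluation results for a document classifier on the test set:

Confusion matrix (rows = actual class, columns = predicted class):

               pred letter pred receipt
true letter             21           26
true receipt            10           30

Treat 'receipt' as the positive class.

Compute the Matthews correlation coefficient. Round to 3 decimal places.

0.205

MCC = (TP·TN − FP·FN) / √((TP+FP)(TP+FN)(TN+FP)(TN+FN))
Numerator = 30·21 − 26·10 = 370
Denominator = √(56·40·47·31) = √3263680 = 1806.5658
MCC = 370 / 1806.5658 = 0.205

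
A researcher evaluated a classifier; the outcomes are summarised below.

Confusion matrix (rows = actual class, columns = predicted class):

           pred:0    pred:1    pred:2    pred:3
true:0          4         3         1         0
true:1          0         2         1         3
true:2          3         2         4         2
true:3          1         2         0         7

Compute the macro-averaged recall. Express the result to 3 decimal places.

0.474

Per-class recall (TP/(TP+FN)):
  0: TP=4, FN=3+1+0=4 → 4/8 = 0.5000
  1: TP=2, FN=0+1+3=4 → 2/6 = 0.3333
  2: TP=4, FN=3+2+2=7 → 4/11 = 0.3636
  3: TP=7, FN=1+2+0=3 → 7/10 = 0.7000
Macro-recall = mean = (0.5000 + 0.3333 + 0.3636 + 0.7000) / 4 = 0.474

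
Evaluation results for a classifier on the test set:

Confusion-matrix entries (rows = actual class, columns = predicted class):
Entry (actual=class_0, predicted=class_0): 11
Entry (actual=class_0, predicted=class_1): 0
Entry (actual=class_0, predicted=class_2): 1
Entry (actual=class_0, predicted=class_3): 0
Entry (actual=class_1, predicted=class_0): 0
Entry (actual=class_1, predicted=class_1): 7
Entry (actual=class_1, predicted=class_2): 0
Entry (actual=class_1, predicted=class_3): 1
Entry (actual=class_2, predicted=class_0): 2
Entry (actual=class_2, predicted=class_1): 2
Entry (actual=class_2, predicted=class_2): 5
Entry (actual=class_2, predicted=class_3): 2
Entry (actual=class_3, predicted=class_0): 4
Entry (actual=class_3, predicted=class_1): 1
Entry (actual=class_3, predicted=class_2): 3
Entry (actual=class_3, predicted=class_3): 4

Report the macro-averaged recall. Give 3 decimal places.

0.645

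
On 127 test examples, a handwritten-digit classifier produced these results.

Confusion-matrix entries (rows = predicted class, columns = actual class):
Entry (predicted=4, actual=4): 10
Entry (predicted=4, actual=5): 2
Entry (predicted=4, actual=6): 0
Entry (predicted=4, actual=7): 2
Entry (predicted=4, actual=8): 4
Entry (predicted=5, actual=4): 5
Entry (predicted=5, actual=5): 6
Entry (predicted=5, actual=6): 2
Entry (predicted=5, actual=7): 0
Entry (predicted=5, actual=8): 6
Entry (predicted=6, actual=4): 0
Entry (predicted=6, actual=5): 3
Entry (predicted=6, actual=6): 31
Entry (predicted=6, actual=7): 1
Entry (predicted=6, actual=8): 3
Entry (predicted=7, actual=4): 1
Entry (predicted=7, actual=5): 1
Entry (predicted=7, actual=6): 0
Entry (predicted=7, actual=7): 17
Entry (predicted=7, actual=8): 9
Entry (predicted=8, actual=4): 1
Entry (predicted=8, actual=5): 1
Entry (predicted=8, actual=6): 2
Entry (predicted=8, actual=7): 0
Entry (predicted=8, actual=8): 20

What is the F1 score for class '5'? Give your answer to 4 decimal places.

0.3750

One-vs-rest for '5': TP = diagonal; FP = other classes predicted '5'; FN = '5' predicted as other.
F1 score = 2·TP/(2·TP+FP+FN).
5: TP=6, FP=5+2+0+6=13, FN=2+3+1+1=7 → 12/32 = 0.37500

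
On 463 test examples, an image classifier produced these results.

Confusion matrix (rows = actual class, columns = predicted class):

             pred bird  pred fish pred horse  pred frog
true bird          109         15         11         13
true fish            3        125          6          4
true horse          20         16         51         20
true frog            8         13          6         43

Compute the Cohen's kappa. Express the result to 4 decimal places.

Observed agreement pₒ = trace/N = 328/463 = 0.70842
Expected agreement pₑ = Σ (rowᵢ·colᵢ)/N² = (148·140 + 138·169 + 107·74 + 70·80)/463² = 0.26851
κ = (pₒ − pₑ)/(1 − pₑ) = (0.70842 − 0.26851)/(1 − 0.26851) = 0.6014

0.6014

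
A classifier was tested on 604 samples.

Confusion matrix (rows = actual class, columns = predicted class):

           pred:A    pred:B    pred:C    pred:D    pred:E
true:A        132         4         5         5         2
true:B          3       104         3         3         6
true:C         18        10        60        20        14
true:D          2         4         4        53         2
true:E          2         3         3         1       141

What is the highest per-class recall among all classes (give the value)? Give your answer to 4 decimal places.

Per-class recall (TP/(TP+FN)):
  A: TP=132, FN=4+5+5+2=16 → 132/148 = 0.89189
  B: TP=104, FN=3+3+3+6=15 → 104/119 = 0.87395
  C: TP=60, FN=18+10+20+14=62 → 60/122 = 0.49180
  D: TP=53, FN=2+4+4+2=12 → 53/65 = 0.81538
  E: TP=141, FN=2+3+3+1=9 → 141/150 = 0.94000
Highest is class 'E' with recall = 0.9400.

0.9400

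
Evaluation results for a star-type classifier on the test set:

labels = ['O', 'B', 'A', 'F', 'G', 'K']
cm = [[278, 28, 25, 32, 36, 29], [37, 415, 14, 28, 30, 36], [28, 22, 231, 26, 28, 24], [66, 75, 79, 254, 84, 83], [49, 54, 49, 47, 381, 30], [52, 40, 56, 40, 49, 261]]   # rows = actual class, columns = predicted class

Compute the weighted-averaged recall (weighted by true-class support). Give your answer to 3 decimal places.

Per-class recall (TP/(TP+FN)):
  O: TP=278, FN=28+25+32+36+29=150 → 278/428 = 0.6495
  B: TP=415, FN=37+14+28+30+36=145 → 415/560 = 0.7411
  A: TP=231, FN=28+22+26+28+24=128 → 231/359 = 0.6435
  F: TP=254, FN=66+75+79+84+83=387 → 254/641 = 0.3963
  G: TP=381, FN=49+54+49+47+30=229 → 381/610 = 0.6246
  K: TP=261, FN=52+40+56+40+49=237 → 261/498 = 0.5241
Weighted-recall = Σ (supportᵢ/N)·recallᵢ with N=3096: (428/3096)·0.6495 + (560/3096)·0.7411 + (359/3096)·0.6435 + (641/3096)·0.3963 + (610/3096)·0.6246 + (498/3096)·0.5241 = 0.588

0.588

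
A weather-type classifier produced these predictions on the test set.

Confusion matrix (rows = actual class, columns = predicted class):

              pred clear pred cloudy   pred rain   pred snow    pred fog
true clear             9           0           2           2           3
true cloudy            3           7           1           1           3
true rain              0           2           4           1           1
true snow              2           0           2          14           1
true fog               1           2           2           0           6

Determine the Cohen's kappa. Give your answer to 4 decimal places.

0.4695

Observed agreement pₒ = trace/N = 40/69 = 0.57971
Expected agreement pₑ = Σ (rowᵢ·colᵢ)/N² = (16·15 + 15·11 + 8·11 + 19·18 + 11·14)/69² = 0.20773
κ = (pₒ − pₑ)/(1 − pₑ) = (0.57971 − 0.20773)/(1 − 0.20773) = 0.4695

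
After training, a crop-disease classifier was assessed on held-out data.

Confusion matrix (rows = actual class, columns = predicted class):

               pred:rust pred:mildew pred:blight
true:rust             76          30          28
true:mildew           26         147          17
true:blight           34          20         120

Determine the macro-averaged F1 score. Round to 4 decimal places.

0.6769

Per-class F1 score (2·TP/(2·TP+FP+FN)):
  rust: TP=76, FP=26+34=60, FN=30+28=58 → 152/270 = 0.56296
  mildew: TP=147, FP=30+20=50, FN=26+17=43 → 294/387 = 0.75969
  blight: TP=120, FP=28+17=45, FN=34+20=54 → 240/339 = 0.70796
Macro-F1 score = mean = (0.56296 + 0.75969 + 0.70796) / 3 = 0.6769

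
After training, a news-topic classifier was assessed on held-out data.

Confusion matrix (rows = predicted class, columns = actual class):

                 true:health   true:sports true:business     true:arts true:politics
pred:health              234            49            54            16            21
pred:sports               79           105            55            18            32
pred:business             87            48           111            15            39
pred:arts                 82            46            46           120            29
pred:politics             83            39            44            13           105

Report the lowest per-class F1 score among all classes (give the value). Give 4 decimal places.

0.3639

Per-class F1 score (2·TP/(2·TP+FP+FN)):
  health: TP=234, FP=49+54+16+21=140, FN=79+87+82+83=331 → 468/939 = 0.49840
  sports: TP=105, FP=79+55+18+32=184, FN=49+48+46+39=182 → 210/576 = 0.36458
  business: TP=111, FP=87+48+15+39=189, FN=54+55+46+44=199 → 222/610 = 0.36393
  arts: TP=120, FP=82+46+46+29=203, FN=16+18+15+13=62 → 240/505 = 0.47525
  politics: TP=105, FP=83+39+44+13=179, FN=21+32+39+29=121 → 210/510 = 0.41176
Lowest is class 'business' with F1 score = 0.3639.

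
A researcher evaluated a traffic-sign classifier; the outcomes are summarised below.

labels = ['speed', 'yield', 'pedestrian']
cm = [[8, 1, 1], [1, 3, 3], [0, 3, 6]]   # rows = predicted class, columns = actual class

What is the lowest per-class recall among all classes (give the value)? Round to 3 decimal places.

Per-class recall (TP/(TP+FN)):
  speed: TP=8, FN=1+0=1 → 8/9 = 0.8889
  yield: TP=3, FN=1+3=4 → 3/7 = 0.4286
  pedestrian: TP=6, FN=1+3=4 → 6/10 = 0.6000
Lowest is class 'yield' with recall = 0.429.

0.429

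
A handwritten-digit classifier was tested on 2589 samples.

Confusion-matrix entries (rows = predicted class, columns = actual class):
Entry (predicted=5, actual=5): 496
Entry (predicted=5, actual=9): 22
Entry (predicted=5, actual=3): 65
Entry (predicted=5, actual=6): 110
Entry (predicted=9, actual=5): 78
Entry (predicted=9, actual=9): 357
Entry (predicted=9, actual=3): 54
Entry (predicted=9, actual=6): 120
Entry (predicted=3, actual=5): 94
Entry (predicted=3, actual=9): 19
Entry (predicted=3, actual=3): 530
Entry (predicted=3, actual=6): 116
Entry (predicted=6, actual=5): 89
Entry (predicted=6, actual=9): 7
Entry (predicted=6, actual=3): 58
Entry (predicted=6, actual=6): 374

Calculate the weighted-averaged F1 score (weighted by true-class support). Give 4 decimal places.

Per-class F1 score (2·TP/(2·TP+FP+FN)):
  5: TP=496, FP=22+65+110=197, FN=78+94+89=261 → 992/1450 = 0.68414
  9: TP=357, FP=78+54+120=252, FN=22+19+7=48 → 714/1014 = 0.70414
  3: TP=530, FP=94+19+116=229, FN=65+54+58=177 → 1060/1466 = 0.72306
  6: TP=374, FP=89+7+58=154, FN=110+120+116=346 → 748/1248 = 0.59936
Weighted-F1 score = Σ (supportᵢ/N)·F1 scoreᵢ with N=2589: (757/2589)·0.68414 + (405/2589)·0.70414 + (707/2589)·0.72306 + (720/2589)·0.59936 = 0.6743

0.6743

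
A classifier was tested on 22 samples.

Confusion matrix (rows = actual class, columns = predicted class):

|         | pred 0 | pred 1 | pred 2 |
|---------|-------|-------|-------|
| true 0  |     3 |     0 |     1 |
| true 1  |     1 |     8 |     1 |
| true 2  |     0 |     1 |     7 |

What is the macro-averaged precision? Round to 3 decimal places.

0.806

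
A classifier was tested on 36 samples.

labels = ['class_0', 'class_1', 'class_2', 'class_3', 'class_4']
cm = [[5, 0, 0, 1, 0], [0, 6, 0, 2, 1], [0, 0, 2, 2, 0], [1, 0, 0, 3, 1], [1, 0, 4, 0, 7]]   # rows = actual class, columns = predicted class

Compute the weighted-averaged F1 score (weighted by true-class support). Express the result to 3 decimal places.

0.659

Per-class F1 score (2·TP/(2·TP+FP+FN)):
  class_0: TP=5, FP=0+0+1+1=2, FN=0+0+1+0=1 → 10/13 = 0.7692
  class_1: TP=6, FP=0+0+0+0=0, FN=0+0+2+1=3 → 12/15 = 0.8000
  class_2: TP=2, FP=0+0+0+4=4, FN=0+0+2+0=2 → 4/10 = 0.4000
  class_3: TP=3, FP=1+2+2+0=5, FN=1+0+0+1=2 → 6/13 = 0.4615
  class_4: TP=7, FP=0+1+0+1=2, FN=1+0+4+0=5 → 14/21 = 0.6667
Weighted-F1 score = Σ (supportᵢ/N)·F1 scoreᵢ with N=36: (6/36)·0.7692 + (9/36)·0.8000 + (4/36)·0.4000 + (5/36)·0.4615 + (12/36)·0.6667 = 0.659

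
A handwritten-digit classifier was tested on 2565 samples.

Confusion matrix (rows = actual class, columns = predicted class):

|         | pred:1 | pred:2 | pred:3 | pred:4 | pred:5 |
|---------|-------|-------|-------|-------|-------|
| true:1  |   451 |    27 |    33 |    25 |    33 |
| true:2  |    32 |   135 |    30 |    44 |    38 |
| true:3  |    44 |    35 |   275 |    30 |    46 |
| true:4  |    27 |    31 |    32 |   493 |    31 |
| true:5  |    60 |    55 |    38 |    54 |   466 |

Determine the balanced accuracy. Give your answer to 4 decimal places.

0.6823

Balanced accuracy = mean of per-class recall.
  1: recall = 451/569 = 0.79262
  2: recall = 135/279 = 0.48387
  3: recall = 275/430 = 0.63953
  4: recall = 493/614 = 0.80293
  5: recall = 466/673 = 0.69242
Mean = (0.79262 + 0.48387 + 0.63953 + 0.80293 + 0.69242) / 5 = 0.6823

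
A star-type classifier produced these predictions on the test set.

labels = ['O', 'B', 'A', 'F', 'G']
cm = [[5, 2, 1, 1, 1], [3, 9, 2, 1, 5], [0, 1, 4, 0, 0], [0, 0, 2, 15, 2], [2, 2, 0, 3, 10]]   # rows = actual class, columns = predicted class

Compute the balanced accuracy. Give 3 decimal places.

Balanced accuracy = mean of per-class recall.
  O: recall = 5/10 = 0.5000
  B: recall = 9/20 = 0.4500
  A: recall = 4/5 = 0.8000
  F: recall = 15/19 = 0.7895
  G: recall = 10/17 = 0.5882
Mean = (0.5000 + 0.4500 + 0.8000 + 0.7895 + 0.5882) / 5 = 0.626

0.626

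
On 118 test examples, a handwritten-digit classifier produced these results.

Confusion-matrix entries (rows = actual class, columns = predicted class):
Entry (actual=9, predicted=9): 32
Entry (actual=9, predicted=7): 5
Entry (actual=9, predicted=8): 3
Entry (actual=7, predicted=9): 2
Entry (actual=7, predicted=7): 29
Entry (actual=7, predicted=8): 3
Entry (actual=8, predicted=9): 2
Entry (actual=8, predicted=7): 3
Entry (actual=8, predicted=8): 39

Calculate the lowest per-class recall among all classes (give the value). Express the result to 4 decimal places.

0.8000

Per-class recall (TP/(TP+FN)):
  9: TP=32, FN=5+3=8 → 32/40 = 0.80000
  7: TP=29, FN=2+3=5 → 29/34 = 0.85294
  8: TP=39, FN=2+3=5 → 39/44 = 0.88636
Lowest is class '9' with recall = 0.8000.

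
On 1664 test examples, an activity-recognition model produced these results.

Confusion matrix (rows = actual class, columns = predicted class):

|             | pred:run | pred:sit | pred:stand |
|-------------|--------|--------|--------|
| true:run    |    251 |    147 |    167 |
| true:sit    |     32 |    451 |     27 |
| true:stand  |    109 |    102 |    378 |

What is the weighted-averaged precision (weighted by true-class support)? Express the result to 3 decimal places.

Per-class precision (TP/(TP+FP)):
  run: TP=251, FP=32+109=141 → 251/392 = 0.6403
  sit: TP=451, FP=147+102=249 → 451/700 = 0.6443
  stand: TP=378, FP=167+27=194 → 378/572 = 0.6608
Weighted-precision = Σ (supportᵢ/N)·precisionᵢ with N=1664: (565/1664)·0.6403 + (510/1664)·0.6443 + (589/1664)·0.6608 = 0.649

0.649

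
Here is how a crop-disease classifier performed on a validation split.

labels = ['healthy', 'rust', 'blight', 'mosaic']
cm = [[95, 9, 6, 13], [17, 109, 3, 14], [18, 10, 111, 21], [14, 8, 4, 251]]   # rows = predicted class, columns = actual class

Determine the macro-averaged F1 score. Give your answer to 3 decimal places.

0.787

Per-class F1 score (2·TP/(2·TP+FP+FN)):
  healthy: TP=95, FP=9+6+13=28, FN=17+18+14=49 → 190/267 = 0.7116
  rust: TP=109, FP=17+3+14=34, FN=9+10+8=27 → 218/279 = 0.7814
  blight: TP=111, FP=18+10+21=49, FN=6+3+4=13 → 222/284 = 0.7817
  mosaic: TP=251, FP=14+8+4=26, FN=13+14+21=48 → 502/576 = 0.8715
Macro-F1 score = mean = (0.7116 + 0.7814 + 0.7817 + 0.8715) / 4 = 0.787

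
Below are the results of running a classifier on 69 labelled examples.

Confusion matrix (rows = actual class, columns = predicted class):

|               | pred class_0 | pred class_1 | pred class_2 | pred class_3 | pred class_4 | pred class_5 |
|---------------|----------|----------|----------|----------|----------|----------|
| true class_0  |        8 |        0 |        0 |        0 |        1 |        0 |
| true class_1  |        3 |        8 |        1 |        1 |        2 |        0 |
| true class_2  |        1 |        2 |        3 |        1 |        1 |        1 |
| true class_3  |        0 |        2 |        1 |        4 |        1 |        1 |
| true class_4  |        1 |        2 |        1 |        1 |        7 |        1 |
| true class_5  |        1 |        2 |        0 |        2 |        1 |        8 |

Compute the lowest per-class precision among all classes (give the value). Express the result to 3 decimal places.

0.444

Per-class precision (TP/(TP+FP)):
  class_0: TP=8, FP=3+1+0+1+1=6 → 8/14 = 0.5714
  class_1: TP=8, FP=0+2+2+2+2=8 → 8/16 = 0.5000
  class_2: TP=3, FP=0+1+1+1+0=3 → 3/6 = 0.5000
  class_3: TP=4, FP=0+1+1+1+2=5 → 4/9 = 0.4444
  class_4: TP=7, FP=1+2+1+1+1=6 → 7/13 = 0.5385
  class_5: TP=8, FP=0+0+1+1+1=3 → 8/11 = 0.7273
Lowest is class 'class_3' with precision = 0.444.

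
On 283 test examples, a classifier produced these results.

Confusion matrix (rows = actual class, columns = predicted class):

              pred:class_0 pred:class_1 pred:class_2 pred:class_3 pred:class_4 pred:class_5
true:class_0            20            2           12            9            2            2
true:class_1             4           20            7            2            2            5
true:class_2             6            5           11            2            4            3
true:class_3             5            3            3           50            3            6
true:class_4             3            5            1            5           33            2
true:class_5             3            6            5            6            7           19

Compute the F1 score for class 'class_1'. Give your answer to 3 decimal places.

0.494

Treat 'class_1' as positive and all other classes as negative.
F1 score = 2·TP/(2·TP+FP+FN).
class_1: TP=20, FP=2+5+3+5+6=21, FN=4+7+2+2+5=20 → 40/81 = 0.4938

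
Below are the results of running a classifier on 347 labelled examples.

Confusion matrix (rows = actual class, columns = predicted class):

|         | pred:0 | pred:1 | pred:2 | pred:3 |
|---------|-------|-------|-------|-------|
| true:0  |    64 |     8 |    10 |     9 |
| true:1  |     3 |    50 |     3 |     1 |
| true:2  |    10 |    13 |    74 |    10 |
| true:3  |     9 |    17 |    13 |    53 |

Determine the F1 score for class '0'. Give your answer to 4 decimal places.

Take TP from the diagonal, FP from the rest of the '0' prediction marginal, FN from the rest of the '0' actual marginal.
F1 score = 2·TP/(2·TP+FP+FN).
0: TP=64, FP=3+10+9=22, FN=8+10+9=27 → 128/177 = 0.72316

0.7232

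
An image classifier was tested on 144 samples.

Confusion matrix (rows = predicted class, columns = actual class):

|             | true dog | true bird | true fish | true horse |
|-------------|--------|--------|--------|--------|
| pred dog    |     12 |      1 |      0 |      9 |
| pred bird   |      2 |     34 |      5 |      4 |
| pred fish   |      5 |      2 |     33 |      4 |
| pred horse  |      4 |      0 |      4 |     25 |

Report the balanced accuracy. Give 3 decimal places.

0.705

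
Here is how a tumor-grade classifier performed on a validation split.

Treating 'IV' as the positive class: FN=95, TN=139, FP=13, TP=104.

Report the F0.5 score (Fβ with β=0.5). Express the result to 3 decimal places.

Fβ = (1+β²)·TP / ((1+β²)·TP + β²·FN + FP), with β²=1/4
= 1.25·104 / (1.25·104 + 0.25·95 + 13) = 0.780

0.780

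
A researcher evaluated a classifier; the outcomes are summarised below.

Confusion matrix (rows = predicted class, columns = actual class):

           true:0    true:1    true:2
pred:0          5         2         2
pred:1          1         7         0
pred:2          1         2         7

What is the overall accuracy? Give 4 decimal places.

Accuracy = trace / total = (5+7+7=19) / 27 = 19/27 = 0.7037

0.7037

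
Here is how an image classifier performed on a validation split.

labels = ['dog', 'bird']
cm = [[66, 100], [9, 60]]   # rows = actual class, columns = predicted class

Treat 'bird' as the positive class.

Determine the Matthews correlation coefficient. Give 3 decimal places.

0.261

MCC = (TP·TN − FP·FN) / √((TP+FP)(TP+FN)(TN+FP)(TN+FN))
Numerator = 60·66 − 100·9 = 3060
Denominator = √(160·69·166·75) = √137448000 = 11723.8219
MCC = 3060 / 11723.8219 = 0.261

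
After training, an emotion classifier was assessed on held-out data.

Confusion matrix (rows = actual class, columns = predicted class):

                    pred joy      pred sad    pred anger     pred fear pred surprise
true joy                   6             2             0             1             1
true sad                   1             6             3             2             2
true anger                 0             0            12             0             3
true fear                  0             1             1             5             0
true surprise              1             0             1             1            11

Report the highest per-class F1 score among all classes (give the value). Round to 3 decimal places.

Per-class F1 score (2·TP/(2·TP+FP+FN)):
  joy: TP=6, FP=1+0+0+1=2, FN=2+0+1+1=4 → 12/18 = 0.6667
  sad: TP=6, FP=2+0+1+0=3, FN=1+3+2+2=8 → 12/23 = 0.5217
  anger: TP=12, FP=0+3+1+1=5, FN=0+0+0+3=3 → 24/32 = 0.7500
  fear: TP=5, FP=1+2+0+1=4, FN=0+1+1+0=2 → 10/16 = 0.6250
  surprise: TP=11, FP=1+2+3+0=6, FN=1+0+1+1=3 → 22/31 = 0.7097
Highest is class 'anger' with F1 score = 0.750.

0.750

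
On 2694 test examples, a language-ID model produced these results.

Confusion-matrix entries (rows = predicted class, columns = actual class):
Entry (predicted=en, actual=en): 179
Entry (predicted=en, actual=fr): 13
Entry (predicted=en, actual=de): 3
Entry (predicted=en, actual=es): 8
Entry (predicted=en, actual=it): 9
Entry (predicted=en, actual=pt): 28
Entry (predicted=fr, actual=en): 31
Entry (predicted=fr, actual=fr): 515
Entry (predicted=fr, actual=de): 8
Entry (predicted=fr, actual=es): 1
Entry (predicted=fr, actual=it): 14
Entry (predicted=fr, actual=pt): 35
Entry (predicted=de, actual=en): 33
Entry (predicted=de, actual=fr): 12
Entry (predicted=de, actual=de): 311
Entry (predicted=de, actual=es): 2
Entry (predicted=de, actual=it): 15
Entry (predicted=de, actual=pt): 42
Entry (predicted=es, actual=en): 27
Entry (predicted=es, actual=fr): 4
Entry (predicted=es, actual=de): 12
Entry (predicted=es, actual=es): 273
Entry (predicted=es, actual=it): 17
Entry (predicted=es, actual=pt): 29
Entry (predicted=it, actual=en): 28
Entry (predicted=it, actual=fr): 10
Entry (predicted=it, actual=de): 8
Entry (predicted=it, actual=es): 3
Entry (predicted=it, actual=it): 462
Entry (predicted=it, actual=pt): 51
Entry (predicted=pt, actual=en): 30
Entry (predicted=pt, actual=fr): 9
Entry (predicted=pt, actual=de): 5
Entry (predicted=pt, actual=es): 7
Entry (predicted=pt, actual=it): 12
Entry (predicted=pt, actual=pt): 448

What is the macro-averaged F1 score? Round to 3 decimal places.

0.799

Per-class F1 score (2·TP/(2·TP+FP+FN)):
  en: TP=179, FP=13+3+8+9+28=61, FN=31+33+27+28+30=149 → 358/568 = 0.6303
  fr: TP=515, FP=31+8+1+14+35=89, FN=13+12+4+10+9=48 → 1030/1167 = 0.8826
  de: TP=311, FP=33+12+2+15+42=104, FN=3+8+12+8+5=36 → 622/762 = 0.8163
  es: TP=273, FP=27+4+12+17+29=89, FN=8+1+2+3+7=21 → 546/656 = 0.8323
  it: TP=462, FP=28+10+8+3+51=100, FN=9+14+15+17+12=67 → 924/1091 = 0.8469
  pt: TP=448, FP=30+9+5+7+12=63, FN=28+35+42+29+51=185 → 896/1144 = 0.7832
Macro-F1 score = mean = (0.6303 + 0.8826 + 0.8163 + 0.8323 + 0.8469 + 0.7832) / 6 = 0.799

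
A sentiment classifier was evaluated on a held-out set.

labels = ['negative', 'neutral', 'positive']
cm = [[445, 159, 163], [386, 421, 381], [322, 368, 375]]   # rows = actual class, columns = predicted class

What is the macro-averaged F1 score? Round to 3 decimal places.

Per-class F1 score (2·TP/(2·TP+FP+FN)):
  negative: TP=445, FP=386+322=708, FN=159+163=322 → 890/1920 = 0.4635
  neutral: TP=421, FP=159+368=527, FN=386+381=767 → 842/2136 = 0.3942
  positive: TP=375, FP=163+381=544, FN=322+368=690 → 750/1984 = 0.3780
Macro-F1 score = mean = (0.4635 + 0.3942 + 0.3780) / 3 = 0.412

0.412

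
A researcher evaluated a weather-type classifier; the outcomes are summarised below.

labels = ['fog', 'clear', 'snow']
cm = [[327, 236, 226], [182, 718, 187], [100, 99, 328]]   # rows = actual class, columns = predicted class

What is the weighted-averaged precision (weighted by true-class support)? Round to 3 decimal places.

Per-class precision (TP/(TP+FP)):
  fog: TP=327, FP=182+100=282 → 327/609 = 0.5369
  clear: TP=718, FP=236+99=335 → 718/1053 = 0.6819
  snow: TP=328, FP=226+187=413 → 328/741 = 0.4426
Weighted-precision = Σ (supportᵢ/N)·precisionᵢ with N=2403: (789/2403)·0.5369 + (1087/2403)·0.6819 + (527/2403)·0.4426 = 0.582

0.582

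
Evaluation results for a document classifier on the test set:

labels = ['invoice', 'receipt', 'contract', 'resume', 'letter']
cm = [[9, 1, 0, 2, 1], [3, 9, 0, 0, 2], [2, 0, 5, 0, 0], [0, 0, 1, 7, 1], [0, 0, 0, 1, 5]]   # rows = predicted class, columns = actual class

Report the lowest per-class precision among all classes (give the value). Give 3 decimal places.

0.643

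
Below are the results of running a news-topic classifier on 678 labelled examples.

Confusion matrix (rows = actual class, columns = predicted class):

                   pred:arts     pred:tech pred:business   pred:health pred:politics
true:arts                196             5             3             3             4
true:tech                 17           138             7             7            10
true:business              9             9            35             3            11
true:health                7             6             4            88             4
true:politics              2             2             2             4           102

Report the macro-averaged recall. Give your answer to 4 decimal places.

Per-class recall (TP/(TP+FN)):
  arts: TP=196, FN=5+3+3+4=15 → 196/211 = 0.92891
  tech: TP=138, FN=17+7+7+10=41 → 138/179 = 0.77095
  business: TP=35, FN=9+9+3+11=32 → 35/67 = 0.52239
  health: TP=88, FN=7+6+4+4=21 → 88/109 = 0.80734
  politics: TP=102, FN=2+2+2+4=10 → 102/112 = 0.91071
Macro-recall = mean = (0.92891 + 0.77095 + 0.52239 + 0.80734 + 0.91071) / 5 = 0.7881

0.7881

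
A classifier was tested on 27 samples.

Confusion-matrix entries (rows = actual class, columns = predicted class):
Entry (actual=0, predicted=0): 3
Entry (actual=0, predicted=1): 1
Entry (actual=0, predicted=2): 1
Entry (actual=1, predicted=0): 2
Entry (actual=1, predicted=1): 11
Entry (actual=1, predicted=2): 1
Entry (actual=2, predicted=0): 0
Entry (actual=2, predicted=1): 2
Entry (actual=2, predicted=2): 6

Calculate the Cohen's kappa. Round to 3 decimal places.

0.574

Observed agreement pₒ = trace/N = 20/27 = 0.7407
Expected agreement pₑ = Σ (rowᵢ·colᵢ)/N² = (5·5 + 14·14 + 8·8)/27² = 0.3909
κ = (pₒ − pₑ)/(1 − pₑ) = (0.7407 − 0.3909)/(1 − 0.3909) = 0.574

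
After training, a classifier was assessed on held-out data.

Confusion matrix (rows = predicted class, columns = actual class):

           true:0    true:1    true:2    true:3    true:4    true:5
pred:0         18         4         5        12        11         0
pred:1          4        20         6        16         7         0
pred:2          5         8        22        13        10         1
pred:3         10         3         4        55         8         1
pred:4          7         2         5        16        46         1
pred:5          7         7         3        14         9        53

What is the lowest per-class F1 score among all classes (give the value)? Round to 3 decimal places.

Per-class F1 score (2·TP/(2·TP+FP+FN)):
  0: TP=18, FP=4+5+12+11+0=32, FN=4+5+10+7+7=33 → 36/101 = 0.3564
  1: TP=20, FP=4+6+16+7+0=33, FN=4+8+3+2+7=24 → 40/97 = 0.4124
  2: TP=22, FP=5+8+13+10+1=37, FN=5+6+4+5+3=23 → 44/104 = 0.4231
  3: TP=55, FP=10+3+4+8+1=26, FN=12+16+13+16+14=71 → 110/207 = 0.5314
  4: TP=46, FP=7+2+5+16+1=31, FN=11+7+10+8+9=45 → 92/168 = 0.5476
  5: TP=53, FP=7+7+3+14+9=40, FN=0+0+1+1+1=3 → 106/149 = 0.7114
Lowest is class '0' with F1 score = 0.356.

0.356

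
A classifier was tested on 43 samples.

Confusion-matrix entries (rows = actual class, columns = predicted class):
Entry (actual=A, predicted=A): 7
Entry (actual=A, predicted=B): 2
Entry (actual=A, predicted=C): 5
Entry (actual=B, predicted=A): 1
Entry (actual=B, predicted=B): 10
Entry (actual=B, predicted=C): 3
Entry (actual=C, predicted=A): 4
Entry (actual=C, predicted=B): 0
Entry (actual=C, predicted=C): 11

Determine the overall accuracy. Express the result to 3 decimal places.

0.651

Accuracy = trace / total = (7+10+11=28) / 43 = 28/43 = 0.651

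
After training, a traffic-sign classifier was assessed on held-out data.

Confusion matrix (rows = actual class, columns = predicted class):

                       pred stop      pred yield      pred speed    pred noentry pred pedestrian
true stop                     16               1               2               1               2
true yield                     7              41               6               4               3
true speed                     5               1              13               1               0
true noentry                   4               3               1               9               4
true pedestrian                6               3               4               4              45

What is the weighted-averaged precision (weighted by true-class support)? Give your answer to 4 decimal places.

Per-class precision (TP/(TP+FP)):
  stop: TP=16, FP=7+5+4+6=22 → 16/38 = 0.42105
  yield: TP=41, FP=1+1+3+3=8 → 41/49 = 0.83673
  speed: TP=13, FP=2+6+1+4=13 → 13/26 = 0.50000
  noentry: TP=9, FP=1+4+1+4=10 → 9/19 = 0.47368
  pedestrian: TP=45, FP=2+3+0+4=9 → 45/54 = 0.83333
Weighted-precision = Σ (supportᵢ/N)·precisionᵢ with N=186: (22/186)·0.42105 + (61/186)·0.83673 + (20/186)·0.50000 + (21/186)·0.47368 + (62/186)·0.83333 = 0.7092

0.7092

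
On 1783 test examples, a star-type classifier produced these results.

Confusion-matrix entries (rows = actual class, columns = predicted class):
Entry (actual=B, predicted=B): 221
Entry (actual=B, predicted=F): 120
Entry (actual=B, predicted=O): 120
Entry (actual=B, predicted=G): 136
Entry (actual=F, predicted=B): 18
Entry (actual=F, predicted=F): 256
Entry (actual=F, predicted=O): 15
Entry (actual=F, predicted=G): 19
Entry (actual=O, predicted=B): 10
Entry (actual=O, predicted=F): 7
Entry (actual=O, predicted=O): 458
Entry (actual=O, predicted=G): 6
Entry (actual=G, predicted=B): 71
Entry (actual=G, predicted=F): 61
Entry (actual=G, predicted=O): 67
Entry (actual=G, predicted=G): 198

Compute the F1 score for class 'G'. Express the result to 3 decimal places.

0.524

Treat 'G' as positive and all other classes as negative.
F1 score = 2·TP/(2·TP+FP+FN).
G: TP=198, FP=136+19+6=161, FN=71+61+67=199 → 396/756 = 0.5238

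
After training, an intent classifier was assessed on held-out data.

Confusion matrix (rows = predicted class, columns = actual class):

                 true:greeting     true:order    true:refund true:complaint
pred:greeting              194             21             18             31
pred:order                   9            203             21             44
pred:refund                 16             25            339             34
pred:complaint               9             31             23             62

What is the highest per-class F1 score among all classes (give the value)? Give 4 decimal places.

0.8319

Per-class F1 score (2·TP/(2·TP+FP+FN)):
  greeting: TP=194, FP=21+18+31=70, FN=9+16+9=34 → 388/492 = 0.78862
  order: TP=203, FP=9+21+44=74, FN=21+25+31=77 → 406/557 = 0.72890
  refund: TP=339, FP=16+25+34=75, FN=18+21+23=62 → 678/815 = 0.83190
  complaint: TP=62, FP=9+31+23=63, FN=31+44+34=109 → 124/296 = 0.41892
Highest is class 'refund' with F1 score = 0.8319.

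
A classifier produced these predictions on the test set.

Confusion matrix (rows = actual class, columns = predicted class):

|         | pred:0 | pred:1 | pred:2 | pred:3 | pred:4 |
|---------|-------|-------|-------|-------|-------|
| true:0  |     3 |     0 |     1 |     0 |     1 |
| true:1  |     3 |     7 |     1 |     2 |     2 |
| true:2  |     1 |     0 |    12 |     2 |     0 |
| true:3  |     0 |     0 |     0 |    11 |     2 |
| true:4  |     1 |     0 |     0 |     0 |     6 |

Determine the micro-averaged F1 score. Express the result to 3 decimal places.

0.709

Micro-averaging pools counts across classes: ΣTP=39, ΣFP=16, ΣFN=16.
Micro-F1 score = 2·TP/(2·TP+FP+FN) on pooled counts = 0.709 (equals overall accuracy in single-label multiclass).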